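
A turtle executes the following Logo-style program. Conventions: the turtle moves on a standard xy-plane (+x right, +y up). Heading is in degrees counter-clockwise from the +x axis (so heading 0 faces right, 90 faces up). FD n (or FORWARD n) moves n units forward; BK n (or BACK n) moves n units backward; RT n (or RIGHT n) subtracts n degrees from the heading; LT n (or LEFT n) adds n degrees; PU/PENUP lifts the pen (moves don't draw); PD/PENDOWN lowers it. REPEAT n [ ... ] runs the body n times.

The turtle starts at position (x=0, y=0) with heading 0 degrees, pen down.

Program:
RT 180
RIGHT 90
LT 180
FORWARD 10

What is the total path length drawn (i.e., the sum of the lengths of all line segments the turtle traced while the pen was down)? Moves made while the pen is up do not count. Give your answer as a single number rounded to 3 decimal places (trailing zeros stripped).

Answer: 10

Derivation:
Executing turtle program step by step:
Start: pos=(0,0), heading=0, pen down
RT 180: heading 0 -> 180
RT 90: heading 180 -> 90
LT 180: heading 90 -> 270
FD 10: (0,0) -> (0,-10) [heading=270, draw]
Final: pos=(0,-10), heading=270, 1 segment(s) drawn

Segment lengths:
  seg 1: (0,0) -> (0,-10), length = 10
Total = 10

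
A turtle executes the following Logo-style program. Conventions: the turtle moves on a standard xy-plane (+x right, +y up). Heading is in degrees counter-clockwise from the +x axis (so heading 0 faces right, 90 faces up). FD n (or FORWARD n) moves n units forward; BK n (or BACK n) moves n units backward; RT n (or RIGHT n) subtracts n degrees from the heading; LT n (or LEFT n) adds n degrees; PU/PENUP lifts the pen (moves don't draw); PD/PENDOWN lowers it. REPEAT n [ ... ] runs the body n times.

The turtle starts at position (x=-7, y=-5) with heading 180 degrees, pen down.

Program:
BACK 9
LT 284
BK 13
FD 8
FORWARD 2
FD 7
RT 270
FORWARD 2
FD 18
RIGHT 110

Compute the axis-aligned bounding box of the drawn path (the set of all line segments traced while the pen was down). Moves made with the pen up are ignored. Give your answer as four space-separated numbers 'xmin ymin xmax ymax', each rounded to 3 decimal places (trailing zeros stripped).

Executing turtle program step by step:
Start: pos=(-7,-5), heading=180, pen down
BK 9: (-7,-5) -> (2,-5) [heading=180, draw]
LT 284: heading 180 -> 104
BK 13: (2,-5) -> (5.145,-17.614) [heading=104, draw]
FD 8: (5.145,-17.614) -> (3.21,-9.851) [heading=104, draw]
FD 2: (3.21,-9.851) -> (2.726,-7.911) [heading=104, draw]
FD 7: (2.726,-7.911) -> (1.032,-1.119) [heading=104, draw]
RT 270: heading 104 -> 194
FD 2: (1.032,-1.119) -> (-0.908,-1.603) [heading=194, draw]
FD 18: (-0.908,-1.603) -> (-18.374,-5.957) [heading=194, draw]
RT 110: heading 194 -> 84
Final: pos=(-18.374,-5.957), heading=84, 7 segment(s) drawn

Segment endpoints: x in {-18.374, -7, -0.908, 1.032, 2, 2.726, 3.21, 5.145}, y in {-17.614, -9.851, -7.911, -5.957, -5, -5, -1.603, -1.119}
xmin=-18.374, ymin=-17.614, xmax=5.145, ymax=-1.119

Answer: -18.374 -17.614 5.145 -1.119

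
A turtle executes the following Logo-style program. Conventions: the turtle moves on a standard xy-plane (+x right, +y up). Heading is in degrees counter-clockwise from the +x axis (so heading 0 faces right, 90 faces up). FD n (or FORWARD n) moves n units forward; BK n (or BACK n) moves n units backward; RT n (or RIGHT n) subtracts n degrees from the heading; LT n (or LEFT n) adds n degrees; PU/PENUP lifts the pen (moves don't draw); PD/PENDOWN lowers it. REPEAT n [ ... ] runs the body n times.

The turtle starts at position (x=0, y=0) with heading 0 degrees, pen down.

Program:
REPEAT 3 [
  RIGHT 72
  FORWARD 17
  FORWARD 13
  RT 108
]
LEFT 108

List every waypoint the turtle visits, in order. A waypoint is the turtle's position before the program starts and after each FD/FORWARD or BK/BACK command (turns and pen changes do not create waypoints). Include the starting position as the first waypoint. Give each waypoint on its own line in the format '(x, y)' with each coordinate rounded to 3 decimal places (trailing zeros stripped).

Answer: (0, 0)
(5.253, -16.168)
(9.271, -28.532)
(4.017, -12.364)
(0, 0)
(5.253, -16.168)
(9.271, -28.532)

Derivation:
Executing turtle program step by step:
Start: pos=(0,0), heading=0, pen down
REPEAT 3 [
  -- iteration 1/3 --
  RT 72: heading 0 -> 288
  FD 17: (0,0) -> (5.253,-16.168) [heading=288, draw]
  FD 13: (5.253,-16.168) -> (9.271,-28.532) [heading=288, draw]
  RT 108: heading 288 -> 180
  -- iteration 2/3 --
  RT 72: heading 180 -> 108
  FD 17: (9.271,-28.532) -> (4.017,-12.364) [heading=108, draw]
  FD 13: (4.017,-12.364) -> (0,0) [heading=108, draw]
  RT 108: heading 108 -> 0
  -- iteration 3/3 --
  RT 72: heading 0 -> 288
  FD 17: (0,0) -> (5.253,-16.168) [heading=288, draw]
  FD 13: (5.253,-16.168) -> (9.271,-28.532) [heading=288, draw]
  RT 108: heading 288 -> 180
]
LT 108: heading 180 -> 288
Final: pos=(9.271,-28.532), heading=288, 6 segment(s) drawn
Waypoints (7 total):
(0, 0)
(5.253, -16.168)
(9.271, -28.532)
(4.017, -12.364)
(0, 0)
(5.253, -16.168)
(9.271, -28.532)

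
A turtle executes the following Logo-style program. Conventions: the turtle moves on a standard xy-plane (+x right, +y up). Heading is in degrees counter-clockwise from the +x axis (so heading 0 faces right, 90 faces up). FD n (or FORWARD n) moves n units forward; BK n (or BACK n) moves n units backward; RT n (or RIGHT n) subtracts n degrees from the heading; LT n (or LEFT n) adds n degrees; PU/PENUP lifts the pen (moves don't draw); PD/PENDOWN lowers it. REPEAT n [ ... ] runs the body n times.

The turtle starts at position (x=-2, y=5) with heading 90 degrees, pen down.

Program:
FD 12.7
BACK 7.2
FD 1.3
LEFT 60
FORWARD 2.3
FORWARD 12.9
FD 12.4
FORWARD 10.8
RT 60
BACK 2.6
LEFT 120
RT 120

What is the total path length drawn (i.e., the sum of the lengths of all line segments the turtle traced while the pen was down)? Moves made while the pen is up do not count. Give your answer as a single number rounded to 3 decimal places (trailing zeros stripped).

Executing turtle program step by step:
Start: pos=(-2,5), heading=90, pen down
FD 12.7: (-2,5) -> (-2,17.7) [heading=90, draw]
BK 7.2: (-2,17.7) -> (-2,10.5) [heading=90, draw]
FD 1.3: (-2,10.5) -> (-2,11.8) [heading=90, draw]
LT 60: heading 90 -> 150
FD 2.3: (-2,11.8) -> (-3.992,12.95) [heading=150, draw]
FD 12.9: (-3.992,12.95) -> (-15.164,19.4) [heading=150, draw]
FD 12.4: (-15.164,19.4) -> (-25.902,25.6) [heading=150, draw]
FD 10.8: (-25.902,25.6) -> (-35.255,31) [heading=150, draw]
RT 60: heading 150 -> 90
BK 2.6: (-35.255,31) -> (-35.255,28.4) [heading=90, draw]
LT 120: heading 90 -> 210
RT 120: heading 210 -> 90
Final: pos=(-35.255,28.4), heading=90, 8 segment(s) drawn

Segment lengths:
  seg 1: (-2,5) -> (-2,17.7), length = 12.7
  seg 2: (-2,17.7) -> (-2,10.5), length = 7.2
  seg 3: (-2,10.5) -> (-2,11.8), length = 1.3
  seg 4: (-2,11.8) -> (-3.992,12.95), length = 2.3
  seg 5: (-3.992,12.95) -> (-15.164,19.4), length = 12.9
  seg 6: (-15.164,19.4) -> (-25.902,25.6), length = 12.4
  seg 7: (-25.902,25.6) -> (-35.255,31), length = 10.8
  seg 8: (-35.255,31) -> (-35.255,28.4), length = 2.6
Total = 62.2

Answer: 62.2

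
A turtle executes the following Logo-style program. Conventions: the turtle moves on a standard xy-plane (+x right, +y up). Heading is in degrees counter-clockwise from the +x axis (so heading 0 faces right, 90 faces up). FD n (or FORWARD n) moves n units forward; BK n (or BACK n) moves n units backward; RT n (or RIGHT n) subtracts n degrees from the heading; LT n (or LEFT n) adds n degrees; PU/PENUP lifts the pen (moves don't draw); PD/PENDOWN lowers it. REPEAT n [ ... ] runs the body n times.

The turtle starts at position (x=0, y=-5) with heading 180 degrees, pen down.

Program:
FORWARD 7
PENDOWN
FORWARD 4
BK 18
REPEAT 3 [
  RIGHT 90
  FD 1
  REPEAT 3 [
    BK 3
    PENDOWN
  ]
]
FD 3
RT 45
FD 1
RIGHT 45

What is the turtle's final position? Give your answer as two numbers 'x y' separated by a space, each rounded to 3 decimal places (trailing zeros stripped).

Executing turtle program step by step:
Start: pos=(0,-5), heading=180, pen down
FD 7: (0,-5) -> (-7,-5) [heading=180, draw]
PD: pen down
FD 4: (-7,-5) -> (-11,-5) [heading=180, draw]
BK 18: (-11,-5) -> (7,-5) [heading=180, draw]
REPEAT 3 [
  -- iteration 1/3 --
  RT 90: heading 180 -> 90
  FD 1: (7,-5) -> (7,-4) [heading=90, draw]
  REPEAT 3 [
    -- iteration 1/3 --
    BK 3: (7,-4) -> (7,-7) [heading=90, draw]
    PD: pen down
    -- iteration 2/3 --
    BK 3: (7,-7) -> (7,-10) [heading=90, draw]
    PD: pen down
    -- iteration 3/3 --
    BK 3: (7,-10) -> (7,-13) [heading=90, draw]
    PD: pen down
  ]
  -- iteration 2/3 --
  RT 90: heading 90 -> 0
  FD 1: (7,-13) -> (8,-13) [heading=0, draw]
  REPEAT 3 [
    -- iteration 1/3 --
    BK 3: (8,-13) -> (5,-13) [heading=0, draw]
    PD: pen down
    -- iteration 2/3 --
    BK 3: (5,-13) -> (2,-13) [heading=0, draw]
    PD: pen down
    -- iteration 3/3 --
    BK 3: (2,-13) -> (-1,-13) [heading=0, draw]
    PD: pen down
  ]
  -- iteration 3/3 --
  RT 90: heading 0 -> 270
  FD 1: (-1,-13) -> (-1,-14) [heading=270, draw]
  REPEAT 3 [
    -- iteration 1/3 --
    BK 3: (-1,-14) -> (-1,-11) [heading=270, draw]
    PD: pen down
    -- iteration 2/3 --
    BK 3: (-1,-11) -> (-1,-8) [heading=270, draw]
    PD: pen down
    -- iteration 3/3 --
    BK 3: (-1,-8) -> (-1,-5) [heading=270, draw]
    PD: pen down
  ]
]
FD 3: (-1,-5) -> (-1,-8) [heading=270, draw]
RT 45: heading 270 -> 225
FD 1: (-1,-8) -> (-1.707,-8.707) [heading=225, draw]
RT 45: heading 225 -> 180
Final: pos=(-1.707,-8.707), heading=180, 17 segment(s) drawn

Answer: -1.707 -8.707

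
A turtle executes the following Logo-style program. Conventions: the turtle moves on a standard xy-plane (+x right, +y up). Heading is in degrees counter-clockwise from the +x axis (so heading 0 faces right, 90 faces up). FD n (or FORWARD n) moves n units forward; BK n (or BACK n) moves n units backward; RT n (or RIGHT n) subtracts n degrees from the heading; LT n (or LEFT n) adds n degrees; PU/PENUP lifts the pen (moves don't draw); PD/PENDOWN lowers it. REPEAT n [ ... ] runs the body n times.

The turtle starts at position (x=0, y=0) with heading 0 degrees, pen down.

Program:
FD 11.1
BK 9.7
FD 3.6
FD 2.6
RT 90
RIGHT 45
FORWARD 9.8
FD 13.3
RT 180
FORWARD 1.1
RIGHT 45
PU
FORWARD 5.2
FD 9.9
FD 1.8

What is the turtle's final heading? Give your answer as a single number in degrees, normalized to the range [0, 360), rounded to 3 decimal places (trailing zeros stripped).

Answer: 0

Derivation:
Executing turtle program step by step:
Start: pos=(0,0), heading=0, pen down
FD 11.1: (0,0) -> (11.1,0) [heading=0, draw]
BK 9.7: (11.1,0) -> (1.4,0) [heading=0, draw]
FD 3.6: (1.4,0) -> (5,0) [heading=0, draw]
FD 2.6: (5,0) -> (7.6,0) [heading=0, draw]
RT 90: heading 0 -> 270
RT 45: heading 270 -> 225
FD 9.8: (7.6,0) -> (0.67,-6.93) [heading=225, draw]
FD 13.3: (0.67,-6.93) -> (-8.734,-16.334) [heading=225, draw]
RT 180: heading 225 -> 45
FD 1.1: (-8.734,-16.334) -> (-7.956,-15.556) [heading=45, draw]
RT 45: heading 45 -> 0
PU: pen up
FD 5.2: (-7.956,-15.556) -> (-2.756,-15.556) [heading=0, move]
FD 9.9: (-2.756,-15.556) -> (7.144,-15.556) [heading=0, move]
FD 1.8: (7.144,-15.556) -> (8.944,-15.556) [heading=0, move]
Final: pos=(8.944,-15.556), heading=0, 7 segment(s) drawn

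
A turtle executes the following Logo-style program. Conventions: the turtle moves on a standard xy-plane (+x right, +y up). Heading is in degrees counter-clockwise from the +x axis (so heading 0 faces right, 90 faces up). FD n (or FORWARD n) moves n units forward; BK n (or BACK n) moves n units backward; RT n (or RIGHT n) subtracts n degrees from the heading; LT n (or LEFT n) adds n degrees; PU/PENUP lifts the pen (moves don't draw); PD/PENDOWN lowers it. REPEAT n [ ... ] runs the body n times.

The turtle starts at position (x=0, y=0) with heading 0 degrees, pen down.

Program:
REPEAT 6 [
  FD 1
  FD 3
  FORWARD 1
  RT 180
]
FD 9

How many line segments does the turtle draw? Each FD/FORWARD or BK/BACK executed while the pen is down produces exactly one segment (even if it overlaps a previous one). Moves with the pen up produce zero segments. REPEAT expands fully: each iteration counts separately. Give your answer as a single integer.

Executing turtle program step by step:
Start: pos=(0,0), heading=0, pen down
REPEAT 6 [
  -- iteration 1/6 --
  FD 1: (0,0) -> (1,0) [heading=0, draw]
  FD 3: (1,0) -> (4,0) [heading=0, draw]
  FD 1: (4,0) -> (5,0) [heading=0, draw]
  RT 180: heading 0 -> 180
  -- iteration 2/6 --
  FD 1: (5,0) -> (4,0) [heading=180, draw]
  FD 3: (4,0) -> (1,0) [heading=180, draw]
  FD 1: (1,0) -> (0,0) [heading=180, draw]
  RT 180: heading 180 -> 0
  -- iteration 3/6 --
  FD 1: (0,0) -> (1,0) [heading=0, draw]
  FD 3: (1,0) -> (4,0) [heading=0, draw]
  FD 1: (4,0) -> (5,0) [heading=0, draw]
  RT 180: heading 0 -> 180
  -- iteration 4/6 --
  FD 1: (5,0) -> (4,0) [heading=180, draw]
  FD 3: (4,0) -> (1,0) [heading=180, draw]
  FD 1: (1,0) -> (0,0) [heading=180, draw]
  RT 180: heading 180 -> 0
  -- iteration 5/6 --
  FD 1: (0,0) -> (1,0) [heading=0, draw]
  FD 3: (1,0) -> (4,0) [heading=0, draw]
  FD 1: (4,0) -> (5,0) [heading=0, draw]
  RT 180: heading 0 -> 180
  -- iteration 6/6 --
  FD 1: (5,0) -> (4,0) [heading=180, draw]
  FD 3: (4,0) -> (1,0) [heading=180, draw]
  FD 1: (1,0) -> (0,0) [heading=180, draw]
  RT 180: heading 180 -> 0
]
FD 9: (0,0) -> (9,0) [heading=0, draw]
Final: pos=(9,0), heading=0, 19 segment(s) drawn
Segments drawn: 19

Answer: 19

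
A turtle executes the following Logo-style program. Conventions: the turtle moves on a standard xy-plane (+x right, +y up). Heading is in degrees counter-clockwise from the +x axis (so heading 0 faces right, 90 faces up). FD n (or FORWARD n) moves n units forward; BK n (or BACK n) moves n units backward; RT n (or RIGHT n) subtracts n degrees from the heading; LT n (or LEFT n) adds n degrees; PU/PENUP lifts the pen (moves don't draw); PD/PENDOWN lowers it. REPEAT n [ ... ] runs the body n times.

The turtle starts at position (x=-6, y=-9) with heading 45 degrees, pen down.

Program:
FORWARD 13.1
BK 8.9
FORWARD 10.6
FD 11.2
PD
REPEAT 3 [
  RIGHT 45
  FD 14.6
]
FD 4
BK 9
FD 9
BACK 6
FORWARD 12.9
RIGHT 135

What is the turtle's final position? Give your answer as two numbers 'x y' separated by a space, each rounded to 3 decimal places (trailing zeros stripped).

Executing turtle program step by step:
Start: pos=(-6,-9), heading=45, pen down
FD 13.1: (-6,-9) -> (3.263,0.263) [heading=45, draw]
BK 8.9: (3.263,0.263) -> (-3.03,-6.03) [heading=45, draw]
FD 10.6: (-3.03,-6.03) -> (4.465,1.465) [heading=45, draw]
FD 11.2: (4.465,1.465) -> (12.385,9.385) [heading=45, draw]
PD: pen down
REPEAT 3 [
  -- iteration 1/3 --
  RT 45: heading 45 -> 0
  FD 14.6: (12.385,9.385) -> (26.985,9.385) [heading=0, draw]
  -- iteration 2/3 --
  RT 45: heading 0 -> 315
  FD 14.6: (26.985,9.385) -> (37.309,-0.939) [heading=315, draw]
  -- iteration 3/3 --
  RT 45: heading 315 -> 270
  FD 14.6: (37.309,-0.939) -> (37.309,-15.539) [heading=270, draw]
]
FD 4: (37.309,-15.539) -> (37.309,-19.539) [heading=270, draw]
BK 9: (37.309,-19.539) -> (37.309,-10.539) [heading=270, draw]
FD 9: (37.309,-10.539) -> (37.309,-19.539) [heading=270, draw]
BK 6: (37.309,-19.539) -> (37.309,-13.539) [heading=270, draw]
FD 12.9: (37.309,-13.539) -> (37.309,-26.439) [heading=270, draw]
RT 135: heading 270 -> 135
Final: pos=(37.309,-26.439), heading=135, 12 segment(s) drawn

Answer: 37.309 -26.439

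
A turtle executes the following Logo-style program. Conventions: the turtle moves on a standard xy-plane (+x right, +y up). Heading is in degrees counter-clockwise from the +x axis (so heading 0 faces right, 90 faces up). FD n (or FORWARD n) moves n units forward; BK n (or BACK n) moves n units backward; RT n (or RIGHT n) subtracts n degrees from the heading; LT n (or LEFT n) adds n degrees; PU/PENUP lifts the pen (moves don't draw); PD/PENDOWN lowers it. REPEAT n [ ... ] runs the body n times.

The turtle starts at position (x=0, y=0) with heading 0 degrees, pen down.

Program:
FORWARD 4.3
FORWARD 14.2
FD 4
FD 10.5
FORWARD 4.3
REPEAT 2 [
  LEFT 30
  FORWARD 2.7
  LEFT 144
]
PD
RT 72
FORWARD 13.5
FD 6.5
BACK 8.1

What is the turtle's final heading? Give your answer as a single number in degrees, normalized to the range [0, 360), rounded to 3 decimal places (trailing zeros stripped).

Executing turtle program step by step:
Start: pos=(0,0), heading=0, pen down
FD 4.3: (0,0) -> (4.3,0) [heading=0, draw]
FD 14.2: (4.3,0) -> (18.5,0) [heading=0, draw]
FD 4: (18.5,0) -> (22.5,0) [heading=0, draw]
FD 10.5: (22.5,0) -> (33,0) [heading=0, draw]
FD 4.3: (33,0) -> (37.3,0) [heading=0, draw]
REPEAT 2 [
  -- iteration 1/2 --
  LT 30: heading 0 -> 30
  FD 2.7: (37.3,0) -> (39.638,1.35) [heading=30, draw]
  LT 144: heading 30 -> 174
  -- iteration 2/2 --
  LT 30: heading 174 -> 204
  FD 2.7: (39.638,1.35) -> (37.172,0.252) [heading=204, draw]
  LT 144: heading 204 -> 348
]
PD: pen down
RT 72: heading 348 -> 276
FD 13.5: (37.172,0.252) -> (38.583,-13.174) [heading=276, draw]
FD 6.5: (38.583,-13.174) -> (39.262,-19.639) [heading=276, draw]
BK 8.1: (39.262,-19.639) -> (38.416,-11.583) [heading=276, draw]
Final: pos=(38.416,-11.583), heading=276, 10 segment(s) drawn

Answer: 276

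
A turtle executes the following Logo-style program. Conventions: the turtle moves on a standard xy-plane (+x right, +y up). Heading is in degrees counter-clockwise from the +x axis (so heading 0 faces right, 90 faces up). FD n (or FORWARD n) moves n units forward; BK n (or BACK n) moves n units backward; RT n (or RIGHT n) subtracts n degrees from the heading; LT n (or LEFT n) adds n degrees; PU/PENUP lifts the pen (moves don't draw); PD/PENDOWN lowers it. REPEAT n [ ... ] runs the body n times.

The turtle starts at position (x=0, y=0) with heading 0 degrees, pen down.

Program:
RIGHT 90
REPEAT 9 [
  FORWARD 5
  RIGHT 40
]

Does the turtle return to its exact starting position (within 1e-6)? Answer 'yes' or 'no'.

Executing turtle program step by step:
Start: pos=(0,0), heading=0, pen down
RT 90: heading 0 -> 270
REPEAT 9 [
  -- iteration 1/9 --
  FD 5: (0,0) -> (0,-5) [heading=270, draw]
  RT 40: heading 270 -> 230
  -- iteration 2/9 --
  FD 5: (0,-5) -> (-3.214,-8.83) [heading=230, draw]
  RT 40: heading 230 -> 190
  -- iteration 3/9 --
  FD 5: (-3.214,-8.83) -> (-8.138,-9.698) [heading=190, draw]
  RT 40: heading 190 -> 150
  -- iteration 4/9 --
  FD 5: (-8.138,-9.698) -> (-12.468,-7.198) [heading=150, draw]
  RT 40: heading 150 -> 110
  -- iteration 5/9 --
  FD 5: (-12.468,-7.198) -> (-14.178,-2.5) [heading=110, draw]
  RT 40: heading 110 -> 70
  -- iteration 6/9 --
  FD 5: (-14.178,-2.5) -> (-12.468,2.198) [heading=70, draw]
  RT 40: heading 70 -> 30
  -- iteration 7/9 --
  FD 5: (-12.468,2.198) -> (-8.138,4.698) [heading=30, draw]
  RT 40: heading 30 -> 350
  -- iteration 8/9 --
  FD 5: (-8.138,4.698) -> (-3.214,3.83) [heading=350, draw]
  RT 40: heading 350 -> 310
  -- iteration 9/9 --
  FD 5: (-3.214,3.83) -> (0,0) [heading=310, draw]
  RT 40: heading 310 -> 270
]
Final: pos=(0,0), heading=270, 9 segment(s) drawn

Start position: (0, 0)
Final position: (0, 0)
Distance = 0; < 1e-6 -> CLOSED

Answer: yes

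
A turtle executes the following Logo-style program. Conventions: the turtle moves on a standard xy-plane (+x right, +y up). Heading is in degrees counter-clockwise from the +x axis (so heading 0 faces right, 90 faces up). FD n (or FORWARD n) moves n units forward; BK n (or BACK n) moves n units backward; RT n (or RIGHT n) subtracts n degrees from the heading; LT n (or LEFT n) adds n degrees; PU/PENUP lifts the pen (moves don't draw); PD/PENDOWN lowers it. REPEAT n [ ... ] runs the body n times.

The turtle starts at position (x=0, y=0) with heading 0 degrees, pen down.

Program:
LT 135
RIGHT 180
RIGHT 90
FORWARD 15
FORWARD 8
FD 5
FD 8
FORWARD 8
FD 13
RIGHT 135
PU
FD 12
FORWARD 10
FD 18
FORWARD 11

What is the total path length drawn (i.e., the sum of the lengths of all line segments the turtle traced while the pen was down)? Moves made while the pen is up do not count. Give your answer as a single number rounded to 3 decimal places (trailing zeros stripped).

Executing turtle program step by step:
Start: pos=(0,0), heading=0, pen down
LT 135: heading 0 -> 135
RT 180: heading 135 -> 315
RT 90: heading 315 -> 225
FD 15: (0,0) -> (-10.607,-10.607) [heading=225, draw]
FD 8: (-10.607,-10.607) -> (-16.263,-16.263) [heading=225, draw]
FD 5: (-16.263,-16.263) -> (-19.799,-19.799) [heading=225, draw]
FD 8: (-19.799,-19.799) -> (-25.456,-25.456) [heading=225, draw]
FD 8: (-25.456,-25.456) -> (-31.113,-31.113) [heading=225, draw]
FD 13: (-31.113,-31.113) -> (-40.305,-40.305) [heading=225, draw]
RT 135: heading 225 -> 90
PU: pen up
FD 12: (-40.305,-40.305) -> (-40.305,-28.305) [heading=90, move]
FD 10: (-40.305,-28.305) -> (-40.305,-18.305) [heading=90, move]
FD 18: (-40.305,-18.305) -> (-40.305,-0.305) [heading=90, move]
FD 11: (-40.305,-0.305) -> (-40.305,10.695) [heading=90, move]
Final: pos=(-40.305,10.695), heading=90, 6 segment(s) drawn

Segment lengths:
  seg 1: (0,0) -> (-10.607,-10.607), length = 15
  seg 2: (-10.607,-10.607) -> (-16.263,-16.263), length = 8
  seg 3: (-16.263,-16.263) -> (-19.799,-19.799), length = 5
  seg 4: (-19.799,-19.799) -> (-25.456,-25.456), length = 8
  seg 5: (-25.456,-25.456) -> (-31.113,-31.113), length = 8
  seg 6: (-31.113,-31.113) -> (-40.305,-40.305), length = 13
Total = 57

Answer: 57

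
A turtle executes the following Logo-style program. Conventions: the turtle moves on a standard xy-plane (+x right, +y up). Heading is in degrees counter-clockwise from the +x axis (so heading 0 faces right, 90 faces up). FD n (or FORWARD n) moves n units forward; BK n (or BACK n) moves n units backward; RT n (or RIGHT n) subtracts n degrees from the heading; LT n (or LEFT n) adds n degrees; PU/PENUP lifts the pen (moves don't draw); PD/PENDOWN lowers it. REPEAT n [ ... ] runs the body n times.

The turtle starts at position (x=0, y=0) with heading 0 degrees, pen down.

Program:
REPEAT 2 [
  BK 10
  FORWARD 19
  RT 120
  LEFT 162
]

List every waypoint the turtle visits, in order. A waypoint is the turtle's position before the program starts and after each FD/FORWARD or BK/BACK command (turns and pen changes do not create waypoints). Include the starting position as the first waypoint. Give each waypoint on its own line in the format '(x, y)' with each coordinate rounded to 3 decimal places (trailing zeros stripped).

Executing turtle program step by step:
Start: pos=(0,0), heading=0, pen down
REPEAT 2 [
  -- iteration 1/2 --
  BK 10: (0,0) -> (-10,0) [heading=0, draw]
  FD 19: (-10,0) -> (9,0) [heading=0, draw]
  RT 120: heading 0 -> 240
  LT 162: heading 240 -> 42
  -- iteration 2/2 --
  BK 10: (9,0) -> (1.569,-6.691) [heading=42, draw]
  FD 19: (1.569,-6.691) -> (15.688,6.022) [heading=42, draw]
  RT 120: heading 42 -> 282
  LT 162: heading 282 -> 84
]
Final: pos=(15.688,6.022), heading=84, 4 segment(s) drawn
Waypoints (5 total):
(0, 0)
(-10, 0)
(9, 0)
(1.569, -6.691)
(15.688, 6.022)

Answer: (0, 0)
(-10, 0)
(9, 0)
(1.569, -6.691)
(15.688, 6.022)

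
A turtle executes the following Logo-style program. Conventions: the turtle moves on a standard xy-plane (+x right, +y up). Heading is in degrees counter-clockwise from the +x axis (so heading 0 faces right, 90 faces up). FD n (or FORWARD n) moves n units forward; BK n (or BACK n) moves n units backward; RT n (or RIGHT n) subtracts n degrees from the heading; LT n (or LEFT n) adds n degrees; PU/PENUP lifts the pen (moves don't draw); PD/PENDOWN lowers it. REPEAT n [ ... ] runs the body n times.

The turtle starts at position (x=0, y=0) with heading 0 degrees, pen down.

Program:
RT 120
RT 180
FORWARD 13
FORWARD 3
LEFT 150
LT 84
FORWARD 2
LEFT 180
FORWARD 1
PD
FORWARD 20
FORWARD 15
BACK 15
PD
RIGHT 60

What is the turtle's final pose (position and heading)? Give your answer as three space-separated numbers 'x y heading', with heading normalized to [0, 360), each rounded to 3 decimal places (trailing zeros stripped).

Executing turtle program step by step:
Start: pos=(0,0), heading=0, pen down
RT 120: heading 0 -> 240
RT 180: heading 240 -> 60
FD 13: (0,0) -> (6.5,11.258) [heading=60, draw]
FD 3: (6.5,11.258) -> (8,13.856) [heading=60, draw]
LT 150: heading 60 -> 210
LT 84: heading 210 -> 294
FD 2: (8,13.856) -> (8.813,12.029) [heading=294, draw]
LT 180: heading 294 -> 114
FD 1: (8.813,12.029) -> (8.407,12.943) [heading=114, draw]
PD: pen down
FD 20: (8.407,12.943) -> (0.272,31.214) [heading=114, draw]
FD 15: (0.272,31.214) -> (-5.829,44.917) [heading=114, draw]
BK 15: (-5.829,44.917) -> (0.272,31.214) [heading=114, draw]
PD: pen down
RT 60: heading 114 -> 54
Final: pos=(0.272,31.214), heading=54, 7 segment(s) drawn

Answer: 0.272 31.214 54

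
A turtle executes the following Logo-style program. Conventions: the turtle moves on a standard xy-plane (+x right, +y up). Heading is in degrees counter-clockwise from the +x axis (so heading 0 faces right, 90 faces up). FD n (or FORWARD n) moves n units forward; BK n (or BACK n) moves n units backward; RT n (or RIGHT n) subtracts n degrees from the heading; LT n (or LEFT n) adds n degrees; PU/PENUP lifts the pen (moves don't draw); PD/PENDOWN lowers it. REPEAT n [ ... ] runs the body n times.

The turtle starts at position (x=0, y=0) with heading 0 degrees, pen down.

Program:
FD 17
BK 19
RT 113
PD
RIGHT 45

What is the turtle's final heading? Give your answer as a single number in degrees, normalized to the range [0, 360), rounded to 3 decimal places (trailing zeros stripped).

Answer: 202

Derivation:
Executing turtle program step by step:
Start: pos=(0,0), heading=0, pen down
FD 17: (0,0) -> (17,0) [heading=0, draw]
BK 19: (17,0) -> (-2,0) [heading=0, draw]
RT 113: heading 0 -> 247
PD: pen down
RT 45: heading 247 -> 202
Final: pos=(-2,0), heading=202, 2 segment(s) drawn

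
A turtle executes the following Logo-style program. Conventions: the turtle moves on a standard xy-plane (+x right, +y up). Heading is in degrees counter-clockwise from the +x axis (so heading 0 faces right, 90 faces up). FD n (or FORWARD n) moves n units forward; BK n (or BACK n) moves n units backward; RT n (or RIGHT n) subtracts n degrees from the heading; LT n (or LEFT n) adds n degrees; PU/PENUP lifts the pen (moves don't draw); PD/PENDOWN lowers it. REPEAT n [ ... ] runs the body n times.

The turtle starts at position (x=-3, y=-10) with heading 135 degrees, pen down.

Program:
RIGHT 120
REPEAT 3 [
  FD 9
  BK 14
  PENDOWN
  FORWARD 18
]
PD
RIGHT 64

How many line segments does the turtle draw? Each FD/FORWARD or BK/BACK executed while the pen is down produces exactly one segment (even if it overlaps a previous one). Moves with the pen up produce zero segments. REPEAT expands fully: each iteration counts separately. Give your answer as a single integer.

Executing turtle program step by step:
Start: pos=(-3,-10), heading=135, pen down
RT 120: heading 135 -> 15
REPEAT 3 [
  -- iteration 1/3 --
  FD 9: (-3,-10) -> (5.693,-7.671) [heading=15, draw]
  BK 14: (5.693,-7.671) -> (-7.83,-11.294) [heading=15, draw]
  PD: pen down
  FD 18: (-7.83,-11.294) -> (9.557,-6.635) [heading=15, draw]
  -- iteration 2/3 --
  FD 9: (9.557,-6.635) -> (18.25,-4.306) [heading=15, draw]
  BK 14: (18.25,-4.306) -> (4.727,-7.929) [heading=15, draw]
  PD: pen down
  FD 18: (4.727,-7.929) -> (22.114,-3.271) [heading=15, draw]
  -- iteration 3/3 --
  FD 9: (22.114,-3.271) -> (30.807,-0.941) [heading=15, draw]
  BK 14: (30.807,-0.941) -> (17.284,-4.565) [heading=15, draw]
  PD: pen down
  FD 18: (17.284,-4.565) -> (34.671,0.094) [heading=15, draw]
]
PD: pen down
RT 64: heading 15 -> 311
Final: pos=(34.671,0.094), heading=311, 9 segment(s) drawn
Segments drawn: 9

Answer: 9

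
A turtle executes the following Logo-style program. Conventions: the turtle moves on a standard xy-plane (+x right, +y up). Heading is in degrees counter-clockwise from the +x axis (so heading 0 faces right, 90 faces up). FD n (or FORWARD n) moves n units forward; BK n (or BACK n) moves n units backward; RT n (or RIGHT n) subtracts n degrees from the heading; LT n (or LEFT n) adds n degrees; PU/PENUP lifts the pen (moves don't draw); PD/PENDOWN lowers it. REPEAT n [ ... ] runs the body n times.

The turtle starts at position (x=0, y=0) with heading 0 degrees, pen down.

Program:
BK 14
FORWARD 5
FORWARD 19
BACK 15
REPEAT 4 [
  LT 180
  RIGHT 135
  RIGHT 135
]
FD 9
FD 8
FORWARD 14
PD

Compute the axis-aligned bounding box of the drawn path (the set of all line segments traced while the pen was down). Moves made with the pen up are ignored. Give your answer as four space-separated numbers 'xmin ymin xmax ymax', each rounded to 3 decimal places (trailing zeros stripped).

Executing turtle program step by step:
Start: pos=(0,0), heading=0, pen down
BK 14: (0,0) -> (-14,0) [heading=0, draw]
FD 5: (-14,0) -> (-9,0) [heading=0, draw]
FD 19: (-9,0) -> (10,0) [heading=0, draw]
BK 15: (10,0) -> (-5,0) [heading=0, draw]
REPEAT 4 [
  -- iteration 1/4 --
  LT 180: heading 0 -> 180
  RT 135: heading 180 -> 45
  RT 135: heading 45 -> 270
  -- iteration 2/4 --
  LT 180: heading 270 -> 90
  RT 135: heading 90 -> 315
  RT 135: heading 315 -> 180
  -- iteration 3/4 --
  LT 180: heading 180 -> 0
  RT 135: heading 0 -> 225
  RT 135: heading 225 -> 90
  -- iteration 4/4 --
  LT 180: heading 90 -> 270
  RT 135: heading 270 -> 135
  RT 135: heading 135 -> 0
]
FD 9: (-5,0) -> (4,0) [heading=0, draw]
FD 8: (4,0) -> (12,0) [heading=0, draw]
FD 14: (12,0) -> (26,0) [heading=0, draw]
PD: pen down
Final: pos=(26,0), heading=0, 7 segment(s) drawn

Segment endpoints: x in {-14, -9, -5, 0, 4, 10, 12, 26}, y in {0, 0, 0, 0}
xmin=-14, ymin=0, xmax=26, ymax=0

Answer: -14 0 26 0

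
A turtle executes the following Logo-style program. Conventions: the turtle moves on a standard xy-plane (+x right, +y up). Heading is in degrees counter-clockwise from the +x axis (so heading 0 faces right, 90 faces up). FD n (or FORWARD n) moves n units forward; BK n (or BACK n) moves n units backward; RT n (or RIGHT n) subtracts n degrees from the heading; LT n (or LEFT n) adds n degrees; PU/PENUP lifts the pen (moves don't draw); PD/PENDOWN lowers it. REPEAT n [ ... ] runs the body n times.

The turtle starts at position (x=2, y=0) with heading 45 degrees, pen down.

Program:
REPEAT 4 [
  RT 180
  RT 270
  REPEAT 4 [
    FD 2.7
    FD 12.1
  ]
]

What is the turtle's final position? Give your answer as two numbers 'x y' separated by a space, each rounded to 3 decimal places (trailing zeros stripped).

Answer: 2 0

Derivation:
Executing turtle program step by step:
Start: pos=(2,0), heading=45, pen down
REPEAT 4 [
  -- iteration 1/4 --
  RT 180: heading 45 -> 225
  RT 270: heading 225 -> 315
  REPEAT 4 [
    -- iteration 1/4 --
    FD 2.7: (2,0) -> (3.909,-1.909) [heading=315, draw]
    FD 12.1: (3.909,-1.909) -> (12.465,-10.465) [heading=315, draw]
    -- iteration 2/4 --
    FD 2.7: (12.465,-10.465) -> (14.374,-12.374) [heading=315, draw]
    FD 12.1: (14.374,-12.374) -> (22.93,-20.93) [heading=315, draw]
    -- iteration 3/4 --
    FD 2.7: (22.93,-20.93) -> (24.84,-22.84) [heading=315, draw]
    FD 12.1: (24.84,-22.84) -> (33.396,-31.396) [heading=315, draw]
    -- iteration 4/4 --
    FD 2.7: (33.396,-31.396) -> (35.305,-33.305) [heading=315, draw]
    FD 12.1: (35.305,-33.305) -> (43.861,-41.861) [heading=315, draw]
  ]
  -- iteration 2/4 --
  RT 180: heading 315 -> 135
  RT 270: heading 135 -> 225
  REPEAT 4 [
    -- iteration 1/4 --
    FD 2.7: (43.861,-41.861) -> (41.952,-43.77) [heading=225, draw]
    FD 12.1: (41.952,-43.77) -> (33.396,-52.326) [heading=225, draw]
    -- iteration 2/4 --
    FD 2.7: (33.396,-52.326) -> (31.486,-54.235) [heading=225, draw]
    FD 12.1: (31.486,-54.235) -> (22.93,-62.791) [heading=225, draw]
    -- iteration 3/4 --
    FD 2.7: (22.93,-62.791) -> (21.021,-64.7) [heading=225, draw]
    FD 12.1: (21.021,-64.7) -> (12.465,-73.256) [heading=225, draw]
    -- iteration 4/4 --
    FD 2.7: (12.465,-73.256) -> (10.556,-75.165) [heading=225, draw]
    FD 12.1: (10.556,-75.165) -> (2,-83.721) [heading=225, draw]
  ]
  -- iteration 3/4 --
  RT 180: heading 225 -> 45
  RT 270: heading 45 -> 135
  REPEAT 4 [
    -- iteration 1/4 --
    FD 2.7: (2,-83.721) -> (0.091,-81.812) [heading=135, draw]
    FD 12.1: (0.091,-81.812) -> (-8.465,-73.256) [heading=135, draw]
    -- iteration 2/4 --
    FD 2.7: (-8.465,-73.256) -> (-10.374,-71.347) [heading=135, draw]
    FD 12.1: (-10.374,-71.347) -> (-18.93,-62.791) [heading=135, draw]
    -- iteration 3/4 --
    FD 2.7: (-18.93,-62.791) -> (-20.84,-60.882) [heading=135, draw]
    FD 12.1: (-20.84,-60.882) -> (-29.396,-52.326) [heading=135, draw]
    -- iteration 4/4 --
    FD 2.7: (-29.396,-52.326) -> (-31.305,-50.417) [heading=135, draw]
    FD 12.1: (-31.305,-50.417) -> (-39.861,-41.861) [heading=135, draw]
  ]
  -- iteration 4/4 --
  RT 180: heading 135 -> 315
  RT 270: heading 315 -> 45
  REPEAT 4 [
    -- iteration 1/4 --
    FD 2.7: (-39.861,-41.861) -> (-37.952,-39.952) [heading=45, draw]
    FD 12.1: (-37.952,-39.952) -> (-29.396,-31.396) [heading=45, draw]
    -- iteration 2/4 --
    FD 2.7: (-29.396,-31.396) -> (-27.486,-29.486) [heading=45, draw]
    FD 12.1: (-27.486,-29.486) -> (-18.93,-20.93) [heading=45, draw]
    -- iteration 3/4 --
    FD 2.7: (-18.93,-20.93) -> (-17.021,-19.021) [heading=45, draw]
    FD 12.1: (-17.021,-19.021) -> (-8.465,-10.465) [heading=45, draw]
    -- iteration 4/4 --
    FD 2.7: (-8.465,-10.465) -> (-6.556,-8.556) [heading=45, draw]
    FD 12.1: (-6.556,-8.556) -> (2,0) [heading=45, draw]
  ]
]
Final: pos=(2,0), heading=45, 32 segment(s) drawn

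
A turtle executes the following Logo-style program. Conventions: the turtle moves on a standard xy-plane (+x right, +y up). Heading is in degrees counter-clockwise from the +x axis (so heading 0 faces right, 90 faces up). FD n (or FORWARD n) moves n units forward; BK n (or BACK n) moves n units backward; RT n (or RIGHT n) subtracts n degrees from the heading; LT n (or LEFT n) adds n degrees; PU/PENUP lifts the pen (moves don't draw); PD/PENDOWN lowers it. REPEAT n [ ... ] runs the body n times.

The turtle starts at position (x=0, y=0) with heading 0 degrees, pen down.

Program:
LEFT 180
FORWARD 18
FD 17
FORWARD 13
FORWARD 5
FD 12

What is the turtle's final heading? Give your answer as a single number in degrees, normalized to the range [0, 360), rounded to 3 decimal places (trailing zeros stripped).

Answer: 180

Derivation:
Executing turtle program step by step:
Start: pos=(0,0), heading=0, pen down
LT 180: heading 0 -> 180
FD 18: (0,0) -> (-18,0) [heading=180, draw]
FD 17: (-18,0) -> (-35,0) [heading=180, draw]
FD 13: (-35,0) -> (-48,0) [heading=180, draw]
FD 5: (-48,0) -> (-53,0) [heading=180, draw]
FD 12: (-53,0) -> (-65,0) [heading=180, draw]
Final: pos=(-65,0), heading=180, 5 segment(s) drawn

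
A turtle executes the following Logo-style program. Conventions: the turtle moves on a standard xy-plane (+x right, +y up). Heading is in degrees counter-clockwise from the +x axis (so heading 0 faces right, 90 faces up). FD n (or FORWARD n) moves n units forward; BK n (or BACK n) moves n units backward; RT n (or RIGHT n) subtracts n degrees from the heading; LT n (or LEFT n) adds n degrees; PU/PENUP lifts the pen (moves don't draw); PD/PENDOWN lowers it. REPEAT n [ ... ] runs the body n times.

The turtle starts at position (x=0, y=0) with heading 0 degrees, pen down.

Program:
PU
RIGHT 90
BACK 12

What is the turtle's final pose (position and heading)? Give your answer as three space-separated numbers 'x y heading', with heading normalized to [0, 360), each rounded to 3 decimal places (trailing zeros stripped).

Executing turtle program step by step:
Start: pos=(0,0), heading=0, pen down
PU: pen up
RT 90: heading 0 -> 270
BK 12: (0,0) -> (0,12) [heading=270, move]
Final: pos=(0,12), heading=270, 0 segment(s) drawn

Answer: 0 12 270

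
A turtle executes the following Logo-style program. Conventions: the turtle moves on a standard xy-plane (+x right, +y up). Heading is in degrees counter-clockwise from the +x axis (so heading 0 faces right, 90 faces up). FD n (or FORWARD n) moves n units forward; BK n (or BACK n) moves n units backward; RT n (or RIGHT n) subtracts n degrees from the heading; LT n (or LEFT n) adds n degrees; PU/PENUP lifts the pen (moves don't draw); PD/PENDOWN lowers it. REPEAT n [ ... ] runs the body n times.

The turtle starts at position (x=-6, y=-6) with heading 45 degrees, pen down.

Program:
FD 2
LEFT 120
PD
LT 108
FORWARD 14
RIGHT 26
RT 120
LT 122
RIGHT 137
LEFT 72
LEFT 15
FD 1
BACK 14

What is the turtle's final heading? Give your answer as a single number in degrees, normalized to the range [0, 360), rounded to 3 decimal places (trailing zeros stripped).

Answer: 199

Derivation:
Executing turtle program step by step:
Start: pos=(-6,-6), heading=45, pen down
FD 2: (-6,-6) -> (-4.586,-4.586) [heading=45, draw]
LT 120: heading 45 -> 165
PD: pen down
LT 108: heading 165 -> 273
FD 14: (-4.586,-4.586) -> (-3.853,-18.567) [heading=273, draw]
RT 26: heading 273 -> 247
RT 120: heading 247 -> 127
LT 122: heading 127 -> 249
RT 137: heading 249 -> 112
LT 72: heading 112 -> 184
LT 15: heading 184 -> 199
FD 1: (-3.853,-18.567) -> (-4.799,-18.892) [heading=199, draw]
BK 14: (-4.799,-18.892) -> (8.439,-14.334) [heading=199, draw]
Final: pos=(8.439,-14.334), heading=199, 4 segment(s) drawn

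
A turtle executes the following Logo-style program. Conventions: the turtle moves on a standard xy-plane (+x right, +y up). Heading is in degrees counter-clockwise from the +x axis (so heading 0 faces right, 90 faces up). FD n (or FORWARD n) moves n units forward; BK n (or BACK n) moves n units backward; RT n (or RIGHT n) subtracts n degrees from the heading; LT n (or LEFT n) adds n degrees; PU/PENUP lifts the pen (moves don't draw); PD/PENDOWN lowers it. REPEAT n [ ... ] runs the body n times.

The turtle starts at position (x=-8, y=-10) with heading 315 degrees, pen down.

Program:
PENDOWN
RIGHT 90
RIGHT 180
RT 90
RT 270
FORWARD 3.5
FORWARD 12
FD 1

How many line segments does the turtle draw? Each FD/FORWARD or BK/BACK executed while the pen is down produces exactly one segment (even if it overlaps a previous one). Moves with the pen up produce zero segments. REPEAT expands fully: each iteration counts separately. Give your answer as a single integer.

Answer: 3

Derivation:
Executing turtle program step by step:
Start: pos=(-8,-10), heading=315, pen down
PD: pen down
RT 90: heading 315 -> 225
RT 180: heading 225 -> 45
RT 90: heading 45 -> 315
RT 270: heading 315 -> 45
FD 3.5: (-8,-10) -> (-5.525,-7.525) [heading=45, draw]
FD 12: (-5.525,-7.525) -> (2.96,0.96) [heading=45, draw]
FD 1: (2.96,0.96) -> (3.667,1.667) [heading=45, draw]
Final: pos=(3.667,1.667), heading=45, 3 segment(s) drawn
Segments drawn: 3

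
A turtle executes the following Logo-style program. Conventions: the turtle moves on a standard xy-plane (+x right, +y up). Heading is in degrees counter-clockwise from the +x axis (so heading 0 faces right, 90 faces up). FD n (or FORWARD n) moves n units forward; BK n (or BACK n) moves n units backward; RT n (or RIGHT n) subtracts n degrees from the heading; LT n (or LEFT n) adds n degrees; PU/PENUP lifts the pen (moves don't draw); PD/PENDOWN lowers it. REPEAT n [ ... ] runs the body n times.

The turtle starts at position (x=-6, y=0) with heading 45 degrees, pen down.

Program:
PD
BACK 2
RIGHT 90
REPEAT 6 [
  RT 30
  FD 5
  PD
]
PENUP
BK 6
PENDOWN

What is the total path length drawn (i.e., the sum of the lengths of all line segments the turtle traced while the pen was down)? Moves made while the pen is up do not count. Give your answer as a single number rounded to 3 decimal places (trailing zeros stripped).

Answer: 32

Derivation:
Executing turtle program step by step:
Start: pos=(-6,0), heading=45, pen down
PD: pen down
BK 2: (-6,0) -> (-7.414,-1.414) [heading=45, draw]
RT 90: heading 45 -> 315
REPEAT 6 [
  -- iteration 1/6 --
  RT 30: heading 315 -> 285
  FD 5: (-7.414,-1.414) -> (-6.12,-6.244) [heading=285, draw]
  PD: pen down
  -- iteration 2/6 --
  RT 30: heading 285 -> 255
  FD 5: (-6.12,-6.244) -> (-7.414,-11.073) [heading=255, draw]
  PD: pen down
  -- iteration 3/6 --
  RT 30: heading 255 -> 225
  FD 5: (-7.414,-11.073) -> (-10.95,-14.609) [heading=225, draw]
  PD: pen down
  -- iteration 4/6 --
  RT 30: heading 225 -> 195
  FD 5: (-10.95,-14.609) -> (-15.779,-15.903) [heading=195, draw]
  PD: pen down
  -- iteration 5/6 --
  RT 30: heading 195 -> 165
  FD 5: (-15.779,-15.903) -> (-20.609,-14.609) [heading=165, draw]
  PD: pen down
  -- iteration 6/6 --
  RT 30: heading 165 -> 135
  FD 5: (-20.609,-14.609) -> (-24.145,-11.073) [heading=135, draw]
  PD: pen down
]
PU: pen up
BK 6: (-24.145,-11.073) -> (-19.902,-15.316) [heading=135, move]
PD: pen down
Final: pos=(-19.902,-15.316), heading=135, 7 segment(s) drawn

Segment lengths:
  seg 1: (-6,0) -> (-7.414,-1.414), length = 2
  seg 2: (-7.414,-1.414) -> (-6.12,-6.244), length = 5
  seg 3: (-6.12,-6.244) -> (-7.414,-11.073), length = 5
  seg 4: (-7.414,-11.073) -> (-10.95,-14.609), length = 5
  seg 5: (-10.95,-14.609) -> (-15.779,-15.903), length = 5
  seg 6: (-15.779,-15.903) -> (-20.609,-14.609), length = 5
  seg 7: (-20.609,-14.609) -> (-24.145,-11.073), length = 5
Total = 32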